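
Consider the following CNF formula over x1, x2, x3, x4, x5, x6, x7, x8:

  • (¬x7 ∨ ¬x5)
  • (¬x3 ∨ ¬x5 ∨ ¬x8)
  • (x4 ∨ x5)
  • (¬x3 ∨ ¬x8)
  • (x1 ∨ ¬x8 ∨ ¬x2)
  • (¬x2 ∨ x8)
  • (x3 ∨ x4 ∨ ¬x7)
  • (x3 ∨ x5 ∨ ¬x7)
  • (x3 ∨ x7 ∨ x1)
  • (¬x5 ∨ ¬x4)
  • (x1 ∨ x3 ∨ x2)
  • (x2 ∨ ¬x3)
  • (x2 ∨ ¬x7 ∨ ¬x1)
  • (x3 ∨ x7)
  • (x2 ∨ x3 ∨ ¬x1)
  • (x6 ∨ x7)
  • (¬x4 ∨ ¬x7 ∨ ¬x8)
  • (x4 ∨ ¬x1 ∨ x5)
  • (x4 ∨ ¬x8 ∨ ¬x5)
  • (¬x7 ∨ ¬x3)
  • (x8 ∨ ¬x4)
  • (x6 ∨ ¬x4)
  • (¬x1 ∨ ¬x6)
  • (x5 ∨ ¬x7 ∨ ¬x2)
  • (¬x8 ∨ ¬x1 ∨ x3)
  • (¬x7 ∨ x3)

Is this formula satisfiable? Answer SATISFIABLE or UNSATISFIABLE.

UNSATISFIABLE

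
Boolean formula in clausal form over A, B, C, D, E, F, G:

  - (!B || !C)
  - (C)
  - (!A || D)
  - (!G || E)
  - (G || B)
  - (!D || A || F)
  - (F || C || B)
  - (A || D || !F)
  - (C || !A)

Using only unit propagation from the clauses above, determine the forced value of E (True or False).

(C) stands alone — C = True.
In (!B || !C), !C is now false; !B must hold, so B = False.
From (G || B) and B = False: G = True.
In (E || !G), !G is now false; E must hold, so E = True.

True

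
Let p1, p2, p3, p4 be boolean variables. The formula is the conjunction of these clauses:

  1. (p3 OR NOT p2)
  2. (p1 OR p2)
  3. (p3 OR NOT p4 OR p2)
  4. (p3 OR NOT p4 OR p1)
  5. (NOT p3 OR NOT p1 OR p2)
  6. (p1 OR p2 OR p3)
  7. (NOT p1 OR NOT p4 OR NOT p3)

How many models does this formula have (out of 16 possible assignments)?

4

Satisfying assignments:
  p1=0 p2=1 p3=1 p4=0
  p1=0 p2=1 p3=1 p4=1
  p1=1 p2=0 p3=0 p4=0
  p1=1 p2=1 p3=1 p4=0
That's 4 in total.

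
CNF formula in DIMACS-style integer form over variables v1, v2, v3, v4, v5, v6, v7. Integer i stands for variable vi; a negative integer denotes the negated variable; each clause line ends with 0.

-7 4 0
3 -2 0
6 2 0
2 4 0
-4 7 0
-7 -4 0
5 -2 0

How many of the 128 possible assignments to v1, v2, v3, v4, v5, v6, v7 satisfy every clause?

The models are:
  v1=0 v2=1 v3=1 v4=0 v5=1 v6=0 v7=0
  v1=0 v2=1 v3=1 v4=0 v5=1 v6=1 v7=0
  v1=1 v2=1 v3=1 v4=0 v5=1 v6=0 v7=0
  v1=1 v2=1 v3=1 v4=0 v5=1 v6=1 v7=0
Count: 4.

4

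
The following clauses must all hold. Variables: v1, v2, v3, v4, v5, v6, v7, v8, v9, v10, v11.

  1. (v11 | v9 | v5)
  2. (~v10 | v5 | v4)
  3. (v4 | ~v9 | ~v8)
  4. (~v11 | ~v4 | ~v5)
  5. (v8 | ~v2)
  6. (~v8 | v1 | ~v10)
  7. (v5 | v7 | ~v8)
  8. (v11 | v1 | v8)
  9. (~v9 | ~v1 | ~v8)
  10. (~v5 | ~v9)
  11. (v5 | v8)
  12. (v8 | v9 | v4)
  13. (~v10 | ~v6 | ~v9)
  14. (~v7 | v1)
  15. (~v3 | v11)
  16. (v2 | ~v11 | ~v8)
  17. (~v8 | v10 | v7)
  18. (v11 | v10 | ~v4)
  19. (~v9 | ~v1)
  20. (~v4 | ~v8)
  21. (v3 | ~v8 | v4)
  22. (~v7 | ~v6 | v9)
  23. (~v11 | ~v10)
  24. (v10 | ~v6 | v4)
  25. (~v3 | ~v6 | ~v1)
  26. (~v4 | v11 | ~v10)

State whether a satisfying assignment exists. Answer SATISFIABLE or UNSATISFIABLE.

SATISFIABLE

Pure literal: v6 appears only negated; assign v6 = False.
Set v1 = True and propagate.
  then v9 is forced to False.
Try v2 = True.
  then v8 is forced to True.
  then v4 is forced to False.
  then v3 is forced to True.
  then v11 is forced to True.
  then v10 is forced to False.
  then v7 is forced to True.
v5 is now unconstrained; take v5 = False.
So v1=T, v2=T, v3=T, v4=F, v5=F, v6=F, v7=T, v8=T, v9=F, v10=F, v11=T is a satisfying assignment.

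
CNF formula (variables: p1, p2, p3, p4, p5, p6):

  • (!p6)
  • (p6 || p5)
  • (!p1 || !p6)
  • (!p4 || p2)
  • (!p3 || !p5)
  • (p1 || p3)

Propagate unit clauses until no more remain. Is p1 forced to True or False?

True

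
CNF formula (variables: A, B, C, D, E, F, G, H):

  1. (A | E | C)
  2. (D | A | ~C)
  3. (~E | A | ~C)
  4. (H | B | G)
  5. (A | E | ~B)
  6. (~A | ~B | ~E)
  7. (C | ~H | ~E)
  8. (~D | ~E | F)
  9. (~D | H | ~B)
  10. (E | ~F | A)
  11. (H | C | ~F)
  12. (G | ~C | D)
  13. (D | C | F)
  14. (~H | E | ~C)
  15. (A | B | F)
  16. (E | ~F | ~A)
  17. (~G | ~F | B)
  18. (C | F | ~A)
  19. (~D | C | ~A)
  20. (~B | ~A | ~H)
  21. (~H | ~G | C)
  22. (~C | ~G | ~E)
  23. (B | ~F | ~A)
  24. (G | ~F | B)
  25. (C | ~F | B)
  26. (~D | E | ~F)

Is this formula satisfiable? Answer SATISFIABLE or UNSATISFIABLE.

SATISFIABLE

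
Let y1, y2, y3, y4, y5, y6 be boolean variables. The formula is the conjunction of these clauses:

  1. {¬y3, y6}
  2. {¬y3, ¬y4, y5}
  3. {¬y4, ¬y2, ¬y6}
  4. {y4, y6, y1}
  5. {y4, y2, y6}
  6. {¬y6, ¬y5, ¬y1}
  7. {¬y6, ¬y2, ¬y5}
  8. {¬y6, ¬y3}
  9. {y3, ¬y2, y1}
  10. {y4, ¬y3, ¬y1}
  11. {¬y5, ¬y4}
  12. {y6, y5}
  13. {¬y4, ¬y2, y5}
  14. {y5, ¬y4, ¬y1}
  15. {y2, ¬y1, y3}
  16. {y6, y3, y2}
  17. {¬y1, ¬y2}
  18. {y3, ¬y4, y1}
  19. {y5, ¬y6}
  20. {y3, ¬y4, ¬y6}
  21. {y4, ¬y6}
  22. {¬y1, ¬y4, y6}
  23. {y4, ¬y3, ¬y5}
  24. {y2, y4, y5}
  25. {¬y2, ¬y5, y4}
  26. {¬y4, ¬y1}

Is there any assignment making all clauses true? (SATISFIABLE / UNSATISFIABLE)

y4 = True:
  propagation gives y5=False, y3=False, y6=True; an empty clause results — contradiction.
y4 = False:
  propagation gives y6=False, y3=False, y1=True, y2=True; an empty clause results — contradiction.
Every branch closes, so no satisfying assignment exists.

UNSATISFIABLE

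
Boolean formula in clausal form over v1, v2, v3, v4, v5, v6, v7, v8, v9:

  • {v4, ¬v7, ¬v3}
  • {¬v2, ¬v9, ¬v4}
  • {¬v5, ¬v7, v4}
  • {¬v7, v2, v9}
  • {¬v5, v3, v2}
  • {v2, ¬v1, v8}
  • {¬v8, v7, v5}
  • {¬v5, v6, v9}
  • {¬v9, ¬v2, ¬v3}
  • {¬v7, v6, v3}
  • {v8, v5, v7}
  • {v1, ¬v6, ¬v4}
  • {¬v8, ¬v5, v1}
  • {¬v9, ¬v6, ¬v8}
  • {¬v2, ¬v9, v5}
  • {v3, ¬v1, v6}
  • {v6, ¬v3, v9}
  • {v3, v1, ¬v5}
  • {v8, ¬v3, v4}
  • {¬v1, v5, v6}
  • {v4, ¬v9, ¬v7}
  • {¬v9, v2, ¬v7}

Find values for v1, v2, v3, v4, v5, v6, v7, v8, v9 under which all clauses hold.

v1=True  v2=True  v3=True  v4=True  v5=True  v6=True  v7=True  v8=True  v9=False

Set v1 = True and propagate.
Set v2 = True and propagate.
Branch on v3: take v3 = True.
  then v9 is forced to False.
  then v6 is forced to True.
The remaining clauses are satisfied by v4 = True, v5 = True, v7 = True, v8 = True.
Every clause has at least one true literal under this assignment.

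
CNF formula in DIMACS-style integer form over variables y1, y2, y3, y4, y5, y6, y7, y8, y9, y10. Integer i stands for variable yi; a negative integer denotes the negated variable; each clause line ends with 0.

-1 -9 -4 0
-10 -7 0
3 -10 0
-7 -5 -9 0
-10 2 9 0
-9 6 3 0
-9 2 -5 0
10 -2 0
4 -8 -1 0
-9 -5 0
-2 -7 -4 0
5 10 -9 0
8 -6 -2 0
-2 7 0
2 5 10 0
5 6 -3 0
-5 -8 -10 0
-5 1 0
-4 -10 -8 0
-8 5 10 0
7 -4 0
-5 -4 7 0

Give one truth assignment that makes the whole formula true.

y1=True, y2=False, y3=False, y4=True, y5=True, y6=True, y7=True, y8=True, y9=False, y10=False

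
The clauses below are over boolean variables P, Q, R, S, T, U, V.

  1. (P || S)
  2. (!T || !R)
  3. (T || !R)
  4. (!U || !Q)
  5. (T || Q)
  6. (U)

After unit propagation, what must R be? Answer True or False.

(U) stands alone — U = True.
From (!Q || !U) and U = True: Q = False.
(Q || T) with Q = False leaves only T, so T = True.
(!R || !T) with T = True leaves only !R, so R = False.

False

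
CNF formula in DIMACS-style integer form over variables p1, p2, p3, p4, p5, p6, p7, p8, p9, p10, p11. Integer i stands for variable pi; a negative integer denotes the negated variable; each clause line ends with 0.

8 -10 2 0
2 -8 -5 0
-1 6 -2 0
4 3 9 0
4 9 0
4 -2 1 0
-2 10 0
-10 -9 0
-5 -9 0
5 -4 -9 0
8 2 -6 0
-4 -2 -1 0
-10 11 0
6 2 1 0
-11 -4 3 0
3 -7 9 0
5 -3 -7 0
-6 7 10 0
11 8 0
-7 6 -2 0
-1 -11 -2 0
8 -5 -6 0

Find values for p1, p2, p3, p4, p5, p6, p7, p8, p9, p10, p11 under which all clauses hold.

Set p1 = True and propagate.
For the remaining variables, p2 = False, p3 = True, p4 = True, p5 = False, p6 = False, p7 = False, p8 = True, p9 = False, p10 = True, p11 = True works.

p1 = True  p2 = False  p3 = True  p4 = True  p5 = False  p6 = False  p7 = False  p8 = True  p9 = False  p10 = True  p11 = True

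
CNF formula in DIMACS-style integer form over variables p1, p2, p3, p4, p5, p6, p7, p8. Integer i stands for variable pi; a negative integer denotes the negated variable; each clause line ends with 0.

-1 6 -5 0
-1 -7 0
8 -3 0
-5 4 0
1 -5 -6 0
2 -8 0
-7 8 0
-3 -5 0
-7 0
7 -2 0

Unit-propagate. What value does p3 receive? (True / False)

False

Unit clause (!p7) sets p7 = False.
In (!p2 || p7), p7 is now false; !p2 must hold, so p2 = False.
(!p8 || p2) with p2 = False leaves only !p8, so p8 = False.
From (!p3 || p8) and p8 = False: p3 = False.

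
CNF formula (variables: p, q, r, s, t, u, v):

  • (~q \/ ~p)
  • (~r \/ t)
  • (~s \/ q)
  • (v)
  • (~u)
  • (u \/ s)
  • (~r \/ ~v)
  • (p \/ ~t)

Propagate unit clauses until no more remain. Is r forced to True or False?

Unit clause (v) sets v = True.
Unit clause (~u) sets u = False.
From (s \/ u) and u = False: s = True.
(q \/ ~s): since s = True, the clause reduces to (q). q = True.
(~q \/ ~p): since q = True, the clause reduces to (~p). p = False.
(~v \/ ~r) with v = True leaves only ~r, so r = False.

False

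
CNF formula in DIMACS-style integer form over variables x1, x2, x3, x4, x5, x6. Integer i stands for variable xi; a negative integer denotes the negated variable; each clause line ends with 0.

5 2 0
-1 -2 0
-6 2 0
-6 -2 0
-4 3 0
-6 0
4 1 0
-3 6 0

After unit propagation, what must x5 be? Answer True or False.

True

(NOT x6) stands alone — x6 = False.
(x6 OR NOT x3) with x6 = False leaves only NOT x3, so x3 = False.
From (x3 OR NOT x4) and x3 = False: x4 = False.
From (x4 OR x1) and x4 = False: x1 = True.
(NOT x1 OR NOT x2): since x1 = True, the clause reduces to (NOT x2). x2 = False.
From (x2 OR x5) and x2 = False: x5 = True.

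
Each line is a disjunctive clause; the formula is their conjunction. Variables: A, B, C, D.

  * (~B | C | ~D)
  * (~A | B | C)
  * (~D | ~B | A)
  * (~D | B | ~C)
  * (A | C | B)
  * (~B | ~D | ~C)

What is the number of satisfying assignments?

6

Satisfying assignments:
  A=0 B=0 C=1 D=0
  A=0 B=1 C=0 D=0
  A=0 B=1 C=1 D=0
  A=1 B=0 C=1 D=0
  A=1 B=1 C=0 D=0
  A=1 B=1 C=1 D=0
Count: 6.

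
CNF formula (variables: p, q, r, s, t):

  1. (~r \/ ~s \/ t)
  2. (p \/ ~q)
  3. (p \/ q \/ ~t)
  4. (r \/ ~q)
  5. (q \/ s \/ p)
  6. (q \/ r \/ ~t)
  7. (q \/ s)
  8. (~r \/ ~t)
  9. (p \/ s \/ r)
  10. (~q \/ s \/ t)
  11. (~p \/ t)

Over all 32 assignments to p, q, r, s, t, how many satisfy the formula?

1

The models are:
  p=0 q=0 r=0 s=1 t=0
Count: 1.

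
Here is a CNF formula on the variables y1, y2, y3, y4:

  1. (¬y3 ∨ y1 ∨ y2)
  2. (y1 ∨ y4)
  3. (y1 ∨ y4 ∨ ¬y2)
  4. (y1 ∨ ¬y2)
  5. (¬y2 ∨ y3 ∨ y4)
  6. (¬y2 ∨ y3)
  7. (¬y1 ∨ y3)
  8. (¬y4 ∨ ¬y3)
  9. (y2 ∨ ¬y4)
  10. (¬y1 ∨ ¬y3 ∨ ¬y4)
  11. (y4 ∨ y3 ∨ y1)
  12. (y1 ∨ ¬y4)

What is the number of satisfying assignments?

2

The models are:
  y1=T y2=F y3=T y4=F
  y1=T y2=T y3=T y4=F
That's 2 in total.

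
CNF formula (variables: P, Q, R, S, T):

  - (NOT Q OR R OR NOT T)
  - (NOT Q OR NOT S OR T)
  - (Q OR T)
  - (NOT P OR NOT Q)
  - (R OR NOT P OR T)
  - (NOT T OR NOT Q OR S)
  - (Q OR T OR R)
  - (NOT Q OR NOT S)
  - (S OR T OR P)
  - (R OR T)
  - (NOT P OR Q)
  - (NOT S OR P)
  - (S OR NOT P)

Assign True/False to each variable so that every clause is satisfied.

P=0, Q=0, R=0, S=0, T=1

Check each clause:
  1. (NOT Q OR R OR NOT T) — NOT Q is true.
  2. (T OR NOT Q OR NOT S) — NOT S is true.
  3. (Q OR T) — T is true.
  4. (NOT P OR NOT Q) — NOT Q is true.
  5. (T OR R OR NOT P) — T is true.
  6. (NOT T OR S OR NOT Q) — NOT Q is true.
  7. (T OR R OR Q) — T is true.
  8. (NOT Q OR NOT S) — NOT S is true.
  9. (S OR P OR T) — T is true.
  10. (T OR R) — T is true.
  11. (Q OR NOT P) — NOT P is true.
  12. (NOT S OR P) — NOT S is true.
  13. (NOT P OR S) — NOT P is true.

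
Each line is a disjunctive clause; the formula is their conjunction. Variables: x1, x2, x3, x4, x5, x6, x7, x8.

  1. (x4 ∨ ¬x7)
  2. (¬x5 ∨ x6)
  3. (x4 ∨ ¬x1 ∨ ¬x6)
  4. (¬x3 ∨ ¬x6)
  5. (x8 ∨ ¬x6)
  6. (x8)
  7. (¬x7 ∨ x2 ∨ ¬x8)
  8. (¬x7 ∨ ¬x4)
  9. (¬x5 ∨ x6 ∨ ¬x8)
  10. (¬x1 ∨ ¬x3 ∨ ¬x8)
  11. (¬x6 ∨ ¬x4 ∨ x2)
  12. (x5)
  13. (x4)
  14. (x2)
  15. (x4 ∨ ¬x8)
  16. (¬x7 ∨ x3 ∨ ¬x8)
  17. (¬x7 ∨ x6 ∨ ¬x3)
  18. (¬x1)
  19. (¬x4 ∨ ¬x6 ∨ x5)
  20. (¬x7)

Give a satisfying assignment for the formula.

Unit propagation: (x8) forces x8 = True.
Unit propagation: (x5) forces x5 = True.
The clause (x6) is unit: x6 must be True.
(¬x3) is a unit clause, so x3 = False.
The clause (x4) is unit: x4 must be True.
(¬x7) is a unit clause, so x7 = False.
(x2) is a unit clause, so x2 = True.
(¬x1) is a unit clause, so x1 = False.

x1=False, x2=True, x3=False, x4=True, x5=True, x6=True, x7=False, x8=True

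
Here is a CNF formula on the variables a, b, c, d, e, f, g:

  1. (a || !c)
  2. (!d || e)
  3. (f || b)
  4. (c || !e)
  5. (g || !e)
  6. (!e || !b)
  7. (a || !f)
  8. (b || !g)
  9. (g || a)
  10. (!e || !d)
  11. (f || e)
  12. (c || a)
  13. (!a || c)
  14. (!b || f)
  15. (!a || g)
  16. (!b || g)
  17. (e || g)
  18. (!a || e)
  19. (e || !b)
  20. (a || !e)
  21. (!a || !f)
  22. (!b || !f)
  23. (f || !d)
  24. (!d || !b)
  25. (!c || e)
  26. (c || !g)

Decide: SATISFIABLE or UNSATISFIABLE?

UNSATISFIABLE

e = True:
  propagation gives c=True, a=True, g=True, b=False; an empty clause results — contradiction.
e = False:
  propagation gives d=False, f=True, a=True; an empty clause results — contradiction.
Every branch closes, so no satisfying assignment exists.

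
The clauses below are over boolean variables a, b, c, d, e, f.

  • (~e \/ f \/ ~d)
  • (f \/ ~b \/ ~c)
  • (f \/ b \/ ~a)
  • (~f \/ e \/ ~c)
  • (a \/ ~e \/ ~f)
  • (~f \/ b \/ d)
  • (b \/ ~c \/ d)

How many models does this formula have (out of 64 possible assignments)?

22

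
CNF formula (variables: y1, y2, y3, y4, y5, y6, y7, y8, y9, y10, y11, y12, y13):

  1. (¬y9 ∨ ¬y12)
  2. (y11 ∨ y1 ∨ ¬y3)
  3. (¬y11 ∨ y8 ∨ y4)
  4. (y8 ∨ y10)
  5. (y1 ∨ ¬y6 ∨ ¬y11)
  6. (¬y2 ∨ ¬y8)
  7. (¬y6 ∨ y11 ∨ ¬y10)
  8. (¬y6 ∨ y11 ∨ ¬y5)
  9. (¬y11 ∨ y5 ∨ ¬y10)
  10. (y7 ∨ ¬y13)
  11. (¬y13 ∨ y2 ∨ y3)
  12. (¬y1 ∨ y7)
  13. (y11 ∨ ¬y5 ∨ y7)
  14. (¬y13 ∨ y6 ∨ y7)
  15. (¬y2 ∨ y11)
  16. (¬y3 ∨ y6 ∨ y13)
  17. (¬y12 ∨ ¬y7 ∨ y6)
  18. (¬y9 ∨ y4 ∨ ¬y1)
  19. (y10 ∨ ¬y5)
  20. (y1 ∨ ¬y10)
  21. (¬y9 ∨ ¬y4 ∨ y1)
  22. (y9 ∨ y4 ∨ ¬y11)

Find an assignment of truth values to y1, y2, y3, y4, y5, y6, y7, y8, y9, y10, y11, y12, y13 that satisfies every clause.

y1 = T, y2 = T, y3 = F, y4 = T, y5 = T, y6 = T, y7 = T, y8 = F, y9 = F, y10 = T, y11 = T, y12 = F, y13 = T

y12 occurs only negated in the remaining clauses — set y12 = False.
Branch on y1: take y1 = True.
  then y7 is forced to True.
For the remaining variables, y2 = True, y3 = False, y4 = True, y5 = True, y6 = True, y8 = False, y9 = False, y10 = True, y11 = True, y13 = True works.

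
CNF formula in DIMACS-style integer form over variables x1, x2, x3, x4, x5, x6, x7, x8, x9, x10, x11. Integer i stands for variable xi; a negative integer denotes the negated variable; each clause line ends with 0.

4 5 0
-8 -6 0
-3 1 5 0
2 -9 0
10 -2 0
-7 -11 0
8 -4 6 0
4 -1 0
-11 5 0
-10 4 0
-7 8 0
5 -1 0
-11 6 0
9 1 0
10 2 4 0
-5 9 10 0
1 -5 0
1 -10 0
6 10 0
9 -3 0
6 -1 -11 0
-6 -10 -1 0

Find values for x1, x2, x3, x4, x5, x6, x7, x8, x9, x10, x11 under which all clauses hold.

x1=T  x2=T  x3=F  x4=T  x5=T  x6=F  x7=T  x8=T  x9=F  x10=T  x11=F

x3 occurs only negated in the remaining clauses — set x3 = False.
x11 occurs only negated in the remaining clauses — set x11 = False.
Set x1 = True and propagate.
  then x4 is forced to True.
  then x5 is forced to True.
For the remaining variables, x2 = True, x6 = False, x7 = True, x8 = True, x9 = False, x10 = True works.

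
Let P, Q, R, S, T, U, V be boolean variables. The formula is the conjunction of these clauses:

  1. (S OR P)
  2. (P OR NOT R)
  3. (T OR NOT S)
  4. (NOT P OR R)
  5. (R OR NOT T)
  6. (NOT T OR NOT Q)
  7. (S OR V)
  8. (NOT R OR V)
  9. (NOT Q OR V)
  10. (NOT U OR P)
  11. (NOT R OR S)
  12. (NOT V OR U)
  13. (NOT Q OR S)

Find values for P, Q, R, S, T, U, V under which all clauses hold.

P=T, Q=F, R=T, S=T, T=T, U=T, V=T

Check each clause:
  1. (P OR S) — P is true.
  2. (P OR NOT R) — P is true.
  3. (NOT S OR T) — T is true.
  4. (NOT P OR R) — R is true.
  5. (R OR NOT T) — R is true.
  6. (NOT T OR NOT Q) — NOT Q is true.
  7. (V OR S) — S is true.
  8. (V OR NOT R) — V is true.
  9. (V OR NOT Q) — NOT Q is true.
  10. (P OR NOT U) — P is true.
  11. (S OR NOT R) — S is true.
  12. (NOT V OR U) — U is true.
  13. (S OR NOT Q) — S is true.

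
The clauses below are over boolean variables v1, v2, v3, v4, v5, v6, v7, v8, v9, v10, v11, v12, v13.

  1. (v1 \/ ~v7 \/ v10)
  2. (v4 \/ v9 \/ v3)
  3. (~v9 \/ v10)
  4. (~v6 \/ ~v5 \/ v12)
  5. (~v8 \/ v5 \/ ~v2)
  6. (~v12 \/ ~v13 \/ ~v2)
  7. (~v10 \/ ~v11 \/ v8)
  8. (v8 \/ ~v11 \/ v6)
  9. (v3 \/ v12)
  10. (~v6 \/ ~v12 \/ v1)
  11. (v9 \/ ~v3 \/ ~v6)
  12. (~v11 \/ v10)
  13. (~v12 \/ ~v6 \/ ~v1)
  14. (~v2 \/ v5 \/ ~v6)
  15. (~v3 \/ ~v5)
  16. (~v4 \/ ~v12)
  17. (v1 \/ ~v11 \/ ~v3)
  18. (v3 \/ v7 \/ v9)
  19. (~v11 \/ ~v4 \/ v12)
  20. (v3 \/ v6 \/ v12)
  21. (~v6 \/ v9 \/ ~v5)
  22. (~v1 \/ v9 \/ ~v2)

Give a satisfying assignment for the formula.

v1=0, v2=0, v3=0, v4=0, v5=0, v6=0, v7=1, v8=0, v9=1, v10=1, v11=0, v12=1, v13=0

v2 occurs only negated in the remaining clauses — set v2 = False.
Pure literal: v11 appears only negated; assign v11 = False.
Branch on v1: take v1 = False.
For the remaining variables, v3 = False, v4 = False, v5 = False, v6 = False, v7 = True, v8 = False, v9 = True, v10 = True, v12 = True, v13 = False works.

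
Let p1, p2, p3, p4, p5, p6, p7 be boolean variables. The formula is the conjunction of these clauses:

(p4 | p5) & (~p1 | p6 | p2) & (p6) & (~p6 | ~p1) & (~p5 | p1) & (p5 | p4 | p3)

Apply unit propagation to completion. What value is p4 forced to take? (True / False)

(p6) stands alone — p6 = True.
(~p1 | ~p6): since p6 = True, the clause reduces to (~p1). p1 = False.
In (~p5 | p1), p1 is now false; ~p5 must hold, so p5 = False.
(p5 | p4): since p5 = False, the clause reduces to (p4). p4 = True.

True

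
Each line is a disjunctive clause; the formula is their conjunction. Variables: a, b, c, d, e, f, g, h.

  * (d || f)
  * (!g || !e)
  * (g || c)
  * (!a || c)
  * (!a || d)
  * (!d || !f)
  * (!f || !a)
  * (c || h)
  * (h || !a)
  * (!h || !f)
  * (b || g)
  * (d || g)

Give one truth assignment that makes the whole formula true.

a=F, b=T, c=T, d=T, e=T, f=F, g=F, h=F

Check each clause:
  1. (f || d) — d is true.
  2. (!e || !g) — !g is true.
  3. (g || c) — c is true.
  4. (c || !a) — c is true.
  5. (d || !a) — d is true.
  6. (!d || !f) — !f is true.
  7. (!f || !a) — !f is true.
  8. (h || c) — c is true.
  9. (!a || h) — !a is true.
  10. (!h || !f) — !h is true.
  11. (b || g) — b is true.
  12. (g || d) — d is true.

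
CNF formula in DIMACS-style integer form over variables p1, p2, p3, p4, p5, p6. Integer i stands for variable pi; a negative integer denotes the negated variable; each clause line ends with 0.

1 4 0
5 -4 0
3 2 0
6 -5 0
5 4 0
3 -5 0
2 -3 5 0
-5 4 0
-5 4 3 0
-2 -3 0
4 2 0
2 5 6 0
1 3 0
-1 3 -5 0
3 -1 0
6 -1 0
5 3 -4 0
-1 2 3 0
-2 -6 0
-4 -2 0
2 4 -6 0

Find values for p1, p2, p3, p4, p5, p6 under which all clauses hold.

p1=False, p2=False, p3=True, p4=True, p5=True, p6=True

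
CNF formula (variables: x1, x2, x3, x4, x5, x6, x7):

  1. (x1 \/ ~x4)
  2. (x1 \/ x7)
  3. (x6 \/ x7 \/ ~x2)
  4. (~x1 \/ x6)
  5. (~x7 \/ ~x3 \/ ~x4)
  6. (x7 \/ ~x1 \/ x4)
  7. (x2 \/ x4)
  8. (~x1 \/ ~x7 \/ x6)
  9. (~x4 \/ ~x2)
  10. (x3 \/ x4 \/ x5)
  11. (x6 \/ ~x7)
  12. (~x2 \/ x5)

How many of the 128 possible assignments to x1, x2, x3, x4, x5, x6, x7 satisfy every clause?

10

Split on x4, then x7.
  x4=1, x7=1: remaining (x1,x2,x3,x5,x6) ∈ {(1,0,0,0,1); (1,0,0,1,1)} — 2.
  x4=1, x7=0: remaining (x1,x2,x3,x5,x6) ∈ {(1,0,0,0,1); (1,0,0,1,1); (1,0,1,0,1); (1,0,1,1,1)} — 4.
  x4=0, x7=1: remaining (x1,x2,x3,x5,x6) ∈ {(0,1,0,1,1); (0,1,1,1,1); (1,1,0,1,1); (1,1,1,1,1)} — 4.
  x4=0, x7=0: a clause becomes empty — 0.
Total: 2 + 4 + 4 + 0 = 10.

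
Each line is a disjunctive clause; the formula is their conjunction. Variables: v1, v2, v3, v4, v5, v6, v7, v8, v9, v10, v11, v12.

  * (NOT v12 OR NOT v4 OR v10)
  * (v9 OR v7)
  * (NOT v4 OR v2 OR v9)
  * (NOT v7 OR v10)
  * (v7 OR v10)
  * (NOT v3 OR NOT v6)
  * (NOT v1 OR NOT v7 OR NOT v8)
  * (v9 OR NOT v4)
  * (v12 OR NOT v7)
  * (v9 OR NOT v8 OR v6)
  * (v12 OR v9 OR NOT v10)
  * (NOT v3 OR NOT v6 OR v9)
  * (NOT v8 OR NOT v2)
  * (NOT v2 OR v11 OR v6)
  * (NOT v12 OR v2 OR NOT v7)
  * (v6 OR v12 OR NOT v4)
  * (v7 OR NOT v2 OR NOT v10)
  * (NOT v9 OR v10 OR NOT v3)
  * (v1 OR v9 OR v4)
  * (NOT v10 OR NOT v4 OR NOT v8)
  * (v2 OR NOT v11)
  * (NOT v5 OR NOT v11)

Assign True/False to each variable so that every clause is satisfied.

v1=True  v2=True  v3=False  v4=False  v5=False  v6=True  v7=True  v8=False  v9=True  v10=True  v11=True  v12=True

Pure literal: v3 appears only negated; assign v3 = False.
v5 occurs only negated in the remaining clauses — set v5 = False.
Set v1 = True and propagate.
Try v2 = True.
  then v8 is forced to False.
The remaining clauses are satisfied by v4 = False, v6 = True, v7 = True, v9 = True, v10 = True, v11 = True, v12 = True.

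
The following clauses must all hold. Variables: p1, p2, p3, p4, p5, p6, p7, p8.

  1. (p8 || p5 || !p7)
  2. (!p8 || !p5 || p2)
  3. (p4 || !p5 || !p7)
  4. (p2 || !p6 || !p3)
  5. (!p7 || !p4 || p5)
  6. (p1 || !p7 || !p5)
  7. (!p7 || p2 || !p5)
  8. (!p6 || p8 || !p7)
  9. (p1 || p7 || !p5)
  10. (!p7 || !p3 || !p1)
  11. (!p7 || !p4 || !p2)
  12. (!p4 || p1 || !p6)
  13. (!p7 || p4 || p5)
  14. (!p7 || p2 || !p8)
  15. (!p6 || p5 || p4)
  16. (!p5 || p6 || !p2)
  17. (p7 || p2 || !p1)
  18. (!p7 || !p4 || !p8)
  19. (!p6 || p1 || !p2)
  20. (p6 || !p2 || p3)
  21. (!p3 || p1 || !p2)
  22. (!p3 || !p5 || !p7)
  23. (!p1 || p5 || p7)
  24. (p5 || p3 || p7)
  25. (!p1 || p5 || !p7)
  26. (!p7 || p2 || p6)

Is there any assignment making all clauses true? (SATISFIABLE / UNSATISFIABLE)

Try p1 = False.
Set p2 = False and propagate.
Try p3 = True.
  then p6 is forced to False.
  then p7 is forced to False.
  then p5 is forced to False.
p4, p8 are now unconstrained; take p4 = False, p8 = True.
Every clause has at least one true literal under this assignment.
So p1=0  p2=0  p3=1  p4=0  p5=0  p6=0  p7=0  p8=1 is a satisfying assignment.

SATISFIABLE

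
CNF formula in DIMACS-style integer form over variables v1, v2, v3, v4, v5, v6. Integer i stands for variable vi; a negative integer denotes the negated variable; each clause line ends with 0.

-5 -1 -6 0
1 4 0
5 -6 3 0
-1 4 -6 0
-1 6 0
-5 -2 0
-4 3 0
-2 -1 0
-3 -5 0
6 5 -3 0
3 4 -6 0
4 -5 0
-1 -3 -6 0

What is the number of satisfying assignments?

2

The models are:
  v1=F v2=F v3=T v4=T v5=F v6=T
  v1=F v2=T v3=T v4=T v5=F v6=T
That's 2 in total.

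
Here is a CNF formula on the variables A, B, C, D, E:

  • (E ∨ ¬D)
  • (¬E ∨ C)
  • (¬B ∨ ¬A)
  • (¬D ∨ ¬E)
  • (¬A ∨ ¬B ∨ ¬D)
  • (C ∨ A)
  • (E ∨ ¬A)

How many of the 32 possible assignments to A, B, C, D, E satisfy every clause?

The models are:
  A=0 B=0 C=1 D=0 E=0
  A=0 B=0 C=1 D=0 E=1
  A=0 B=1 C=1 D=0 E=0
  A=0 B=1 C=1 D=0 E=1
  A=1 B=0 C=1 D=0 E=1
That's 5 in total.

5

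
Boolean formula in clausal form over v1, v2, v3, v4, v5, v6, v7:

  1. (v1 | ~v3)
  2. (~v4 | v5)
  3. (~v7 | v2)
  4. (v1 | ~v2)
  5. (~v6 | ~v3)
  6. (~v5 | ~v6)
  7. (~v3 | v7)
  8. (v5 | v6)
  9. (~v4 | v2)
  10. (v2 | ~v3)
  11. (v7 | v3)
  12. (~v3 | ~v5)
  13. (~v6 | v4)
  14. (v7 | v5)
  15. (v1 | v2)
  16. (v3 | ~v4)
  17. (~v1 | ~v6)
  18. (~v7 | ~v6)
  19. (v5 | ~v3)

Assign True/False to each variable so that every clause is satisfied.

Set v1 = True and propagate.
  then v6 is forced to False.
  then v5 is forced to True.
  then v3 is forced to False.
  then v7 is forced to True.
  then v2 is forced to True.
  then v4 is forced to False.
Every clause has at least one true literal under this assignment.

v1 = T, v2 = T, v3 = F, v4 = F, v5 = T, v6 = F, v7 = T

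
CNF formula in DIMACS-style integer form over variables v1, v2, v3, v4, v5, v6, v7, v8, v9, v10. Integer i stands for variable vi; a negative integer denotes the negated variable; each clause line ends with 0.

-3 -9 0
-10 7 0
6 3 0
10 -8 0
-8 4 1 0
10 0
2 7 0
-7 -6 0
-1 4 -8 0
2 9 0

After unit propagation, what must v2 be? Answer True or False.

(v10) is a unit clause: v10 = True.
From (v7 \/ ~v10) and v10 = True: v7 = True.
(~v7 \/ ~v6): since v7 = True, the clause reduces to (~v6). v6 = False.
(v6 \/ v3) with v6 = False leaves only v3, so v3 = True.
From (~v3 \/ ~v9) and v3 = True: v9 = False.
In (v2 \/ v9), v9 is now false; v2 must hold, so v2 = True.

True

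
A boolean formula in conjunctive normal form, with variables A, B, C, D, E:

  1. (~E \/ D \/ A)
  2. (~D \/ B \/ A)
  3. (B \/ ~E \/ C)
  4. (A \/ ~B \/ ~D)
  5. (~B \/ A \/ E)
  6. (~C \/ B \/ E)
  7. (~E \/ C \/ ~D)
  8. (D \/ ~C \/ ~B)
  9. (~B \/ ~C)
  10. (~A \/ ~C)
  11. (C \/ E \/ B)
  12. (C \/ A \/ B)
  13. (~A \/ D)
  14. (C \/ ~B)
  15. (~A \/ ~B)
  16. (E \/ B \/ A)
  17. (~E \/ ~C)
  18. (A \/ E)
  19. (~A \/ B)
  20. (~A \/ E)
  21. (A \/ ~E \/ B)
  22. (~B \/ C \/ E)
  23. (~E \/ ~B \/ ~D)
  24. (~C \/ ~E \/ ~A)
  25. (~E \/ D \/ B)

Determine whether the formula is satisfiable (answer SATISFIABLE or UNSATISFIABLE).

UNSATISFIABLE

B = True:
  propagation gives C=False; an empty clause results — contradiction.
B = False:
  propagation gives A=False, D=False, E=False; an empty clause results — contradiction.
Every branch closes, so no satisfying assignment exists.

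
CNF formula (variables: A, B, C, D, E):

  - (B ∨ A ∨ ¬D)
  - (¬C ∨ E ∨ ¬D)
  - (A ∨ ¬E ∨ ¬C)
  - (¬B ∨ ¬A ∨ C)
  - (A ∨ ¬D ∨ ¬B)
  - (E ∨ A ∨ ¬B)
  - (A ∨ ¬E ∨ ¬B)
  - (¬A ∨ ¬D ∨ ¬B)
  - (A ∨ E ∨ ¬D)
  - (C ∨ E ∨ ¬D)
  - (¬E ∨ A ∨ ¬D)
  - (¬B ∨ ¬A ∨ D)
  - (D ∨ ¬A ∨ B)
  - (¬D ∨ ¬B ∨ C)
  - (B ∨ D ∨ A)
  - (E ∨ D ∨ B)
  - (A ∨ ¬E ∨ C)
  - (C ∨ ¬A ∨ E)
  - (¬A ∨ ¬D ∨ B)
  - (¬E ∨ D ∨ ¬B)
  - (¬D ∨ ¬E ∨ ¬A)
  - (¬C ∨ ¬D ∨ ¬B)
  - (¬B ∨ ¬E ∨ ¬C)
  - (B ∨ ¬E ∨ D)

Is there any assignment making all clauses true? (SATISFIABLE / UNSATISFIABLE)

D = True:
  A = True:
    propagation gives B=False; an empty clause results — contradiction.
  A = False:
    propagation gives B=True; an empty clause results — contradiction.
D = False:
  B = True:
    propagation gives A=False, E=True; an empty clause results — contradiction.
  B = False:
    propagation gives A=False; an empty clause results — contradiction.
Every branch closes, so no satisfying assignment exists.

UNSATISFIABLE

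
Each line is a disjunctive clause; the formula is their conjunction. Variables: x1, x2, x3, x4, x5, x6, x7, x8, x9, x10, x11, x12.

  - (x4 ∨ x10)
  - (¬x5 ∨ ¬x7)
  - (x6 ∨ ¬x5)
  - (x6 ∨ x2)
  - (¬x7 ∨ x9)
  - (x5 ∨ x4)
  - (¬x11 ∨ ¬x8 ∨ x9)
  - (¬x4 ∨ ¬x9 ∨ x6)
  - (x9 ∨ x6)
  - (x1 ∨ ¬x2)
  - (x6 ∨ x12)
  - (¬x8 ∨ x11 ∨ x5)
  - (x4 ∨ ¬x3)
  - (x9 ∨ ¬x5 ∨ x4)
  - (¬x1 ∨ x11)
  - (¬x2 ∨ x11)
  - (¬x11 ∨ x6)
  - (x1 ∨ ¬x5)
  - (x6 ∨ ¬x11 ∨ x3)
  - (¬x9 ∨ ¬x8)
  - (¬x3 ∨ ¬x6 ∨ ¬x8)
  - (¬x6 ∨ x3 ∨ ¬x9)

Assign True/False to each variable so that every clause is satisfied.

Pure literal: x8 appears only negated; assign x8 = False.
Pure literal: x10 appears only positively; assign x10 = True.
Try x1 = False.
  then x2 is forced to False.
  then x6 is forced to True.
  then x5 is forced to False.
  then x4 is forced to True.
The remaining clauses are satisfied by x3 = True, x7 = True, x9 = True, x11 = True, x12 = False.

x1 = F, x2 = F, x3 = T, x4 = T, x5 = F, x6 = T, x7 = T, x8 = F, x9 = T, x10 = T, x11 = T, x12 = F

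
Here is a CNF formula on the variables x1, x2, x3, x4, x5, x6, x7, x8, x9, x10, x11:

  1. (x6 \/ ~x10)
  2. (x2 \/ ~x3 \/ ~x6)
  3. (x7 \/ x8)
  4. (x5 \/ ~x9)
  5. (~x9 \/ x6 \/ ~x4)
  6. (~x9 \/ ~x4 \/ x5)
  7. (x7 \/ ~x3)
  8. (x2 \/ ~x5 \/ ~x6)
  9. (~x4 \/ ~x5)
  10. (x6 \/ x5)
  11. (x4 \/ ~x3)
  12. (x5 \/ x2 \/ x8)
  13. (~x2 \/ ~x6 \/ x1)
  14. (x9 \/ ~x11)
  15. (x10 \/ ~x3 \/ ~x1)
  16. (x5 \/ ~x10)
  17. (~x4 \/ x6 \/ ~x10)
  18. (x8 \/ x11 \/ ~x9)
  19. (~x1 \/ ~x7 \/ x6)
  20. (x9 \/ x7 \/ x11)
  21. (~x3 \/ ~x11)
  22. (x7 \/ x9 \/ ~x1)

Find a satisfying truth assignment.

x1=1  x2=1  x3=0  x4=0  x5=1  x6=1  x7=1  x8=0  x9=1  x10=1  x11=1

Pure literal: x3 appears only negated; assign x3 = False.
Branch on x1: take x1 = True.
Set x2 = True and propagate.
For the remaining variables, x4 = False, x5 = True, x6 = True, x7 = True, x8 = False, x9 = True, x10 = True, x11 = True works.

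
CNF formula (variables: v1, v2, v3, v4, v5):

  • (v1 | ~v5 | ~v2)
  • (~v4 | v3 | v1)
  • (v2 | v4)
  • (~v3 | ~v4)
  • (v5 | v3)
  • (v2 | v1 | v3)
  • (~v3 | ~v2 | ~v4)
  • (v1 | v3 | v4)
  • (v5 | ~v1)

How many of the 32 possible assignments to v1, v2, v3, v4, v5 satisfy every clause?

The models are:
  v1=0 v2=1 v3=1 v4=0 v5=0
  v1=1 v2=0 v3=0 v4=1 v5=1
  v1=1 v2=1 v3=0 v4=0 v5=1
  v1=1 v2=1 v3=0 v4=1 v5=1
  v1=1 v2=1 v3=1 v4=0 v5=1
Count: 5.

5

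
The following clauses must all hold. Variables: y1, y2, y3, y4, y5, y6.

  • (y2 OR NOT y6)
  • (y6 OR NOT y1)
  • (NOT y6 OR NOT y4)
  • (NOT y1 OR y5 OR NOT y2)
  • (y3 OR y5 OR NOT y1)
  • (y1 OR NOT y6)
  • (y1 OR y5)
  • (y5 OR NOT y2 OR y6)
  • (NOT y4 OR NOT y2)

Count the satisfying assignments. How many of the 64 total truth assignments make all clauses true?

8

Case analysis on y1 and y6:
  y1=T, y6=T: remaining (y2,y3,y4,y5) ∈ {(T,F,F,T); (T,T,F,T)} — 2.
  y1=T, y6=F: a clause becomes empty — 0.
  y1=F, y6=T: a clause becomes empty — 0.
  y1=F, y6=F: y3 free; 3 ways for (y2,y4,y5) × 2^1 = 6.
Total: 2 + 0 + 0 + 6 = 8.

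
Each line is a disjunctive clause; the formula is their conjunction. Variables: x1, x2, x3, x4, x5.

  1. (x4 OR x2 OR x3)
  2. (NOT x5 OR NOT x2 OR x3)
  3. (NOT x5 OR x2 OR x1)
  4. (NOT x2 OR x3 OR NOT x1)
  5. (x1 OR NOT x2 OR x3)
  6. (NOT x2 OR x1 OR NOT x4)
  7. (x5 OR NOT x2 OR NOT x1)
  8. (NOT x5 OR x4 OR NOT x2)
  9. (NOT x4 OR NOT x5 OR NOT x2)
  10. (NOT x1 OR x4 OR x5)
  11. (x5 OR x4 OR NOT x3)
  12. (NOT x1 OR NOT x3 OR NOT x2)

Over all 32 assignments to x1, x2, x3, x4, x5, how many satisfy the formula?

Satisfying assignments:
  x1=F x2=F x3=F x4=T x5=F
  x1=F x2=F x3=T x4=T x5=F
  x1=T x2=F x3=F x4=T x5=F
  x1=T x2=F x3=F x4=T x5=T
  x1=T x2=F x3=T x4=F x5=T
  x1=T x2=F x3=T x4=T x5=F
  x1=T x2=F x3=T x4=T x5=T
Count: 7.

7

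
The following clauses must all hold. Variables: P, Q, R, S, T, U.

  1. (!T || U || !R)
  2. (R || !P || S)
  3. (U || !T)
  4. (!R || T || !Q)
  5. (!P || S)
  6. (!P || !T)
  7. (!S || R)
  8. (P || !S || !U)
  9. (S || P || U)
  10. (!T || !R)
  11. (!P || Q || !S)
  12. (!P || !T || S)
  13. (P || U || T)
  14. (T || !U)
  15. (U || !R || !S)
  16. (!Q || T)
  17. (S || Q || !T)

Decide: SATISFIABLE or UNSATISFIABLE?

Try P = False.
Try Q = True.
  then T is forced to True.
  then U is forced to True.
  then S is forced to False.
  then R is forced to False.
So P=False  Q=True  R=False  S=False  T=True  U=True is a satisfying assignment.

SATISFIABLE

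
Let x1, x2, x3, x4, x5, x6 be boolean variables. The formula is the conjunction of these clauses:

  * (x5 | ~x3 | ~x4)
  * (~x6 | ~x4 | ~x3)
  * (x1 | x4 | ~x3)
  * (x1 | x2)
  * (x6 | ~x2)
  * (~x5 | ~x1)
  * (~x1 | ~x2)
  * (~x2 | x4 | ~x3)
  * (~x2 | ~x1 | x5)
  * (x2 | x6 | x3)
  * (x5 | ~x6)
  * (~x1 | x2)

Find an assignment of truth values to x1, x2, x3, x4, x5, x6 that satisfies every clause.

x1 = 0, x2 = 1, x3 = 0, x4 = 1, x5 = 1, x6 = 1

Check each clause:
  1. (~x4 | x5 | ~x3) — x5 is true.
  2. (~x3 | ~x6 | ~x4) — ~x3 is true.
  3. (~x3 | x1 | x4) — x4 is true.
  4. (x2 | x1) — x2 is true.
  5. (x6 | ~x2) — x6 is true.
  6. (~x5 | ~x1) — ~x1 is true.
  7. (~x2 | ~x1) — ~x1 is true.
  8. (x4 | ~x3 | ~x2) — x4 is true.
  9. (~x2 | x5 | ~x1) — x5 is true.
  10. (x3 | x2 | x6) — x2 is true.
  11. (x5 | ~x6) — x5 is true.
  12. (~x1 | x2) — x2 is true.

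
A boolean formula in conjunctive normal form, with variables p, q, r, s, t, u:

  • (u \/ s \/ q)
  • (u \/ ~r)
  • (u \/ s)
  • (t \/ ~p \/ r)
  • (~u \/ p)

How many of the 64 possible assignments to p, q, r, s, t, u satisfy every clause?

18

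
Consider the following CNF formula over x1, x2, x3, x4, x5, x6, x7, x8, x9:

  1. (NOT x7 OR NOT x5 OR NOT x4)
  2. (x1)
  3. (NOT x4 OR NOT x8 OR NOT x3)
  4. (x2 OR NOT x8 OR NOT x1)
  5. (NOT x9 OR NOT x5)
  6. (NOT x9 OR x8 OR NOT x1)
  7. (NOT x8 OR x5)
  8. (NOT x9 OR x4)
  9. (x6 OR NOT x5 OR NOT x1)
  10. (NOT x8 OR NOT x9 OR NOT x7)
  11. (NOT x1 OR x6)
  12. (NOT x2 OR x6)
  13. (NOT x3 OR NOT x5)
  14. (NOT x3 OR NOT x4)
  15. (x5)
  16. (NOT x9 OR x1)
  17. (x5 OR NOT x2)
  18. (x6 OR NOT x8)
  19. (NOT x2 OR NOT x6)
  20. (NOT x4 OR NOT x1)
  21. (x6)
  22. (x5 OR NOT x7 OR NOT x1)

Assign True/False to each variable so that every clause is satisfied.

x1 = True, x2 = False, x3 = False, x4 = False, x5 = True, x6 = True, x7 = False, x8 = False, x9 = False

The clause (x1) is unit: x1 must be True.
The clause (x6) is unit: x6 must be True.
(x5) is a unit clause, so x5 = True.
(NOT x9) is a unit clause, so x9 = False.
Unit propagation: (NOT x3) forces x3 = False.
(NOT x2) is a unit clause, so x2 = False.
Unit propagation: (NOT x8) forces x8 = False.
The clause (NOT x4) is unit: x4 must be False.
x7 is now unconstrained; take x7 = False.
Every clause has at least one true literal under this assignment.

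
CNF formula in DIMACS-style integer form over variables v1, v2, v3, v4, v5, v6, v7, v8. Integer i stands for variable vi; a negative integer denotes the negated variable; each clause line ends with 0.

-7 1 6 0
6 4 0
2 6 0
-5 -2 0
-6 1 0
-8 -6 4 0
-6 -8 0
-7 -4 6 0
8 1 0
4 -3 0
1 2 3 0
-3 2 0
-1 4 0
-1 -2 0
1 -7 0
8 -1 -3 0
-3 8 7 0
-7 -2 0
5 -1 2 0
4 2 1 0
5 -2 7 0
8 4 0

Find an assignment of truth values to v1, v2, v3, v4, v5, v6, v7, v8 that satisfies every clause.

Set v1 = True and propagate.
  then v4 is forced to True.
  then v2 is forced to False.
  then v6 is forced to True.
  then v8 is forced to False.
  then v3 is forced to False.
  then v5 is forced to True.
v7 is now unconstrained; take v7 = False.
Every clause has at least one true literal under this assignment.
Check each clause:
  1. {v1, ¬v7, v6} — v1 is true.
  2. {v4, v6} — v4 is true.
  3. {v2, v6} — v6 is true.
  4. {¬v5, ¬v2} — ¬v2 is true.
  5. {¬v6, v1} — v1 is true.
  6. {¬v6, v4, ¬v8} — ¬v8 is true.
  7. {¬v6, ¬v8} — ¬v8 is true.
  8. {¬v4, ¬v7, v6} — ¬v7 is true.
  9. {v8, v1} — v1 is true.
  10. {¬v3, v4} — v4 is true.
  11. {v2, v1, v3} — v1 is true.
  12. {¬v3, v2} — ¬v3 is true.
  13. {¬v1, v4} — v4 is true.
  14. {¬v1, ¬v2} — ¬v2 is true.
  15. {v1, ¬v7} — ¬v7 is true.
  16. {¬v1, ¬v3, v8} — ¬v3 is true.
  17. {¬v3, v8, v7} — ¬v3 is true.
  18. {¬v7, ¬v2} — ¬v7 is true.
  19. {v5, v2, ¬v1} — v5 is true.
  20. {v4, v1, v2} — v1 is true.
  21. {v7, v5, ¬v2} — v5 is true.
  22. {v8, v4} — v4 is true.

v1 = 1  v2 = 0  v3 = 0  v4 = 1  v5 = 1  v6 = 1  v7 = 0  v8 = 0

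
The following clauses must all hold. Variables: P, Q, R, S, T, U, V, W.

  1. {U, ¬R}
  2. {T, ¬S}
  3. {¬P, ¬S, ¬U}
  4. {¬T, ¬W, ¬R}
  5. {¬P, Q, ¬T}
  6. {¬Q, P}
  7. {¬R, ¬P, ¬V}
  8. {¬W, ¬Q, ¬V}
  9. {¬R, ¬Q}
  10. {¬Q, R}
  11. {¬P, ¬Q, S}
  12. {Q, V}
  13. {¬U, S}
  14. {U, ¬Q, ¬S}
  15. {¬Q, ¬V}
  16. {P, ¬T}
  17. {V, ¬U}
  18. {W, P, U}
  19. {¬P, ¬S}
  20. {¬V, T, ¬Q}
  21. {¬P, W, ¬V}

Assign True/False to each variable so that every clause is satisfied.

Set P = False and propagate.
  then Q is forced to False.
  then V is forced to True.
  then T is forced to False.
  then S is forced to False.
  then U is forced to False.
  then R is forced to False.
  then W is forced to True.

P=0, Q=0, R=0, S=0, T=0, U=0, V=1, W=1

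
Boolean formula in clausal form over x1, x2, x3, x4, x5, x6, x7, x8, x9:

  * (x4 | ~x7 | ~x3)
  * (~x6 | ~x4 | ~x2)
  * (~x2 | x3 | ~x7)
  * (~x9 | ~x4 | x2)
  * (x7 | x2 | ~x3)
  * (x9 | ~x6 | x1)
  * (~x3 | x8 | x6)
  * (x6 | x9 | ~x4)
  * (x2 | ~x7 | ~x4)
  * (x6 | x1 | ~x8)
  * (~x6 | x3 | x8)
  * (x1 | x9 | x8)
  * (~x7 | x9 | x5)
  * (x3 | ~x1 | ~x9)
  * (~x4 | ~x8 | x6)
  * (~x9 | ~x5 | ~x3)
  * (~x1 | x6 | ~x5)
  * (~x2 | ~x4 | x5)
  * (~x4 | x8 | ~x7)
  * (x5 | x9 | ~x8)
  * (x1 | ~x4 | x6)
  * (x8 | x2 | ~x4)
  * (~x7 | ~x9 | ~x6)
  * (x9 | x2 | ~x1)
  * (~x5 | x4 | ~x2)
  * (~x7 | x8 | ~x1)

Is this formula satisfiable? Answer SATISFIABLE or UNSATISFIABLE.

Set x1 = False and propagate.
Set x2 = True and propagate.
The remaining clauses are satisfied by x3 = False, x4 = False, x5 = False, x6 = False, x7 = False, x8 = False, x9 = True.
Every clause has at least one true literal under this assignment.
So x1=F  x2=T  x3=F  x4=F  x5=F  x6=F  x7=F  x8=F  x9=T is a satisfying assignment.

SATISFIABLE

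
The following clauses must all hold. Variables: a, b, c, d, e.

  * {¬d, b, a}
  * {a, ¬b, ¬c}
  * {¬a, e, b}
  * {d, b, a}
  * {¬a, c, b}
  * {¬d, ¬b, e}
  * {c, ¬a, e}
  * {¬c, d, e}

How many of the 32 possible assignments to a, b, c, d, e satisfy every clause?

9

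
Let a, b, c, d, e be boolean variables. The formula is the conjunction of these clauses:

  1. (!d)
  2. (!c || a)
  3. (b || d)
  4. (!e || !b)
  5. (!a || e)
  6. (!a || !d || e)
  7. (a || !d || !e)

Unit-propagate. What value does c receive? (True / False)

False

(!d) is a unit clause: d = False.
From (d || b) and d = False: b = True.
In (!b || !e), !b is now false; !e must hold, so e = False.
(!a || e): since e = False, the clause reduces to (!a). a = False.
(!c || a) with a = False leaves only !c, so c = False.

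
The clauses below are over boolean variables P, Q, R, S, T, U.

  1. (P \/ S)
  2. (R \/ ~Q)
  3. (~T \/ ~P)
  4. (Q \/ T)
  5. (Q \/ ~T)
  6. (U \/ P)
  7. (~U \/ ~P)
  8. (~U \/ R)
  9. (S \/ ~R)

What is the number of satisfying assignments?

3

The models are:
  P=0 Q=1 R=1 S=1 T=0 U=1
  P=0 Q=1 R=1 S=1 T=1 U=1
  P=1 Q=1 R=1 S=1 T=0 U=0
Count: 3.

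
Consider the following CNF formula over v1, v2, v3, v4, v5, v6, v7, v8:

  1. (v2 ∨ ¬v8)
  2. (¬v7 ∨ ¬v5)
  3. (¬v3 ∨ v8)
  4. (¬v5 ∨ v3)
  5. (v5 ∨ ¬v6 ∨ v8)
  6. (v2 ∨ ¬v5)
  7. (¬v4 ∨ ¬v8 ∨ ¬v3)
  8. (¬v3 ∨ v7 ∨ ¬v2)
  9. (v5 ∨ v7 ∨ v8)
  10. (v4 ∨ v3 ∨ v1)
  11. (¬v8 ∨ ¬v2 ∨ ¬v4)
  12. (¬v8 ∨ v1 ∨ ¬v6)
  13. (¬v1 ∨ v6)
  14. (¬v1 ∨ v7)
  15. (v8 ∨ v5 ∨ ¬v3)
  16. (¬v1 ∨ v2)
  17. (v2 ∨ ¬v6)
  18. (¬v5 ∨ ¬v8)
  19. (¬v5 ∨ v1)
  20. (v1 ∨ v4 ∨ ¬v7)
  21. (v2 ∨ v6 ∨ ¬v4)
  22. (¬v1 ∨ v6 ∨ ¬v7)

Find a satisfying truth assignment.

v1=1, v2=1, v3=0, v4=0, v5=0, v6=1, v7=1, v8=1

Check each clause:
  1. (¬v8 ∨ v2) — v2 is true.
  2. (¬v7 ∨ ¬v5) — ¬v5 is true.
  3. (v8 ∨ ¬v3) — v8 is true.
  4. (¬v5 ∨ v3) — ¬v5 is true.
  5. (v8 ∨ v5 ∨ ¬v6) — v8 is true.
  6. (v2 ∨ ¬v5) — v2 is true.
  7. (¬v3 ∨ ¬v4 ∨ ¬v8) — ¬v4 is true.
  8. (¬v3 ∨ v7 ∨ ¬v2) — ¬v3 is true.
  9. (v7 ∨ v8 ∨ v5) — v8 is true.
  10. (v3 ∨ v1 ∨ v4) — v1 is true.
  11. (¬v8 ∨ ¬v4 ∨ ¬v2) — ¬v4 is true.
  12. (v1 ∨ ¬v8 ∨ ¬v6) — v1 is true.
  13. (v6 ∨ ¬v1) — v6 is true.
  14. (v7 ∨ ¬v1) — v7 is true.
  15. (v8 ∨ v5 ∨ ¬v3) — v8 is true.
  16. (¬v1 ∨ v2) — v2 is true.
  17. (¬v6 ∨ v2) — v2 is true.
  18. (¬v5 ∨ ¬v8) — ¬v5 is true.
  19. (v1 ∨ ¬v5) — v1 is true.
  20. (¬v7 ∨ v4 ∨ v1) — v1 is true.
  21. (¬v4 ∨ v6 ∨ v2) — v2 is true.
  22. (v6 ∨ ¬v7 ∨ ¬v1) — v6 is true.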